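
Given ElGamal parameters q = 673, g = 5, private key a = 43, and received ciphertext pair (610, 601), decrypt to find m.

23

Shared mask s = c₁^a mod q = 610^43 mod 673.
610^1 ≡ 610 (mod 673)
610^2 = (610^1)^2 ≡ 610^2 = 372100 ≡ 604 (mod 673)
610^4 = (610^2)^2 ≡ 604^2 = 364816 ≡ 50 (mod 673)
610^8 = (610^4)^2 ≡ 50^2 = 2500 ≡ 481 (mod 673)
610^16 = (610^8)^2 ≡ 481^2 = 231361 ≡ 522 (mod 673)
610^32 = (610^16)^2 ≡ 522^2 = 272484 ≡ 592 (mod 673)
610^43 = 610^32 · 610^8 · 610^2 · 610^1 ≡ 592 · 481 · 604 · 610 ≡ 348 (mod 673).
So s = 348; s⁻¹ ≡ 439 (mod 673).
m = c₂ · s⁻¹ mod 673 = 601 · 439 mod 673 = 23.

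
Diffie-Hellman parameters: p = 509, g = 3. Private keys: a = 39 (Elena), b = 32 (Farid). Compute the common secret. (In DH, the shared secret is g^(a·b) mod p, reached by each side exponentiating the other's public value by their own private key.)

Farid sends B = g^b mod p = 3^32 mod 509.
3^1 ≡ 3 (mod 509)
3^2 = (3^1)^2 ≡ 3^2 = 9 ≡ 9 (mod 509)
3^4 = (3^2)^2 ≡ 9^2 = 81 ≡ 81 (mod 509)
3^8 = (3^4)^2 ≡ 81^2 = 6561 ≡ 453 (mod 509)
3^16 = (3^8)^2 ≡ 453^2 = 205209 ≡ 82 (mod 509)
3^32 = (3^16)^2 ≡ 82^2 = 6724 ≡ 107 (mod 509)
So B = 107. Elena then computes K = B^a mod p = 107^39 mod 509.
107^1 ≡ 107 (mod 509)
107^2 = (107^1)^2 ≡ 107^2 = 11449 ≡ 251 (mod 509)
107^4 = (107^2)^2 ≡ 251^2 = 63001 ≡ 394 (mod 509)
107^8 = (107^4)^2 ≡ 394^2 = 155236 ≡ 500 (mod 509)
107^16 = (107^8)^2 ≡ 500^2 = 250000 ≡ 81 (mod 509)
107^32 = (107^16)^2 ≡ 81^2 = 6561 ≡ 453 (mod 509)
107^39 = 107^32 · 107^4 · 107^2 · 107^1 ≡ 453 · 394 · 251 · 107 ≡ 371 (mod 509).

371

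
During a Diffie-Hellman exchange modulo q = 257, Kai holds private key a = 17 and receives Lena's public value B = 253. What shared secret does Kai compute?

253

Shared key K = 253^17 mod 257.
253^1 ≡ 253 (mod 257)
253^2 = (253^1)^2 ≡ 253^2 = 64009 ≡ 16 (mod 257)
253^4 = (253^2)^2 ≡ 16^2 = 256 ≡ 256 (mod 257)
253^8 = (253^4)^2 ≡ 256^2 = 65536 ≡ 1 (mod 257)
253^16 = (253^8)^2 ≡ 1^2 = 1 ≡ 1 (mod 257)
253^17 = 253^16 · 253^1 ≡ 1 · 253 ≡ 253 (mod 257).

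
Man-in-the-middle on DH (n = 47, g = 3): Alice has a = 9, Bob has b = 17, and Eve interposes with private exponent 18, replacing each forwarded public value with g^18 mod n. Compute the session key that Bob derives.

Bob receives Eve's public value M = 3^18 mod 47 instead of the honest one.
3^1 ≡ 3 (mod 47)
3^2 = (3^1)^2 ≡ 3^2 = 9 ≡ 9 (mod 47)
3^4 = (3^2)^2 ≡ 9^2 = 81 ≡ 34 (mod 47)
3^8 = (3^4)^2 ≡ 34^2 = 1156 ≡ 28 (mod 47)
3^16 = (3^8)^2 ≡ 28^2 = 784 ≡ 32 (mod 47)
3^18 = 3^16 · 3^2 ≡ 32 · 9 ≡ 6 (mod 47).
So M = 6. Bob computes K = M^17 mod 47.
6^1 ≡ 6 (mod 47)
6^2 = (6^1)^2 ≡ 6^2 = 36 ≡ 36 (mod 47)
6^4 = (6^2)^2 ≡ 36^2 = 1296 ≡ 27 (mod 47)
6^8 = (6^4)^2 ≡ 27^2 = 729 ≡ 24 (mod 47)
6^16 = (6^8)^2 ≡ 24^2 = 576 ≡ 12 (mod 47)
6^17 = 6^16 · 6^1 ≡ 12 · 6 ≡ 25 (mod 47).

25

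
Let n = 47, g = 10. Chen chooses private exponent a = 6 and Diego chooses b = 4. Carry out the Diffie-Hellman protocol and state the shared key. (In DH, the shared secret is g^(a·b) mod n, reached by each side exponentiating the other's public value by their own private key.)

Chen sends A = g^a mod n = 10^6 mod 47.
10^1 ≡ 10 (mod 47)
10^2 = (10^1)^2 ≡ 10^2 = 100 ≡ 6 (mod 47)
10^4 = (10^2)^2 ≡ 6^2 = 36 ≡ 36 (mod 47)
10^6 = 10^4 · 10^2 ≡ 36 · 6 ≡ 28 (mod 47).
So A = 28. Diego then computes K = A^b mod n = 28^4 mod 47.
28^1 ≡ 28 (mod 47)
28^2 = (28^1)^2 ≡ 28^2 = 784 ≡ 32 (mod 47)
28^4 = (28^2)^2 ≡ 32^2 = 1024 ≡ 37 (mod 47)

37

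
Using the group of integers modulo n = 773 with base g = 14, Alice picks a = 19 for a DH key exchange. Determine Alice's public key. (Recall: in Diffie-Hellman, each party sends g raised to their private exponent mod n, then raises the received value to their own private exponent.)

Public value = 14^19 mod 773.
14^1 ≡ 14 (mod 773)
14^2 = (14^1)^2 ≡ 14^2 = 196 ≡ 196 (mod 773)
14^4 = (14^2)^2 ≡ 196^2 = 38416 ≡ 539 (mod 773)
14^8 = (14^4)^2 ≡ 539^2 = 290521 ≡ 646 (mod 773)
14^16 = (14^8)^2 ≡ 646^2 = 417316 ≡ 669 (mod 773)
14^19 = 14^16 · 14^2 · 14^1 ≡ 669 · 196 · 14 ≡ 634 (mod 773).

634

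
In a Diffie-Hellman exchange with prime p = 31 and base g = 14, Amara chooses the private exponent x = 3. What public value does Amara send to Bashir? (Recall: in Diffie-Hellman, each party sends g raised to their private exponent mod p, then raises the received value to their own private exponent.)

Public value = 14^3 mod 31.
14^1 ≡ 14 (mod 31)
14^2 = (14^1)^2 ≡ 14^2 = 196 ≡ 10 (mod 31)
14^3 = 14^2 · 14^1 ≡ 10 · 14 ≡ 16 (mod 31).

16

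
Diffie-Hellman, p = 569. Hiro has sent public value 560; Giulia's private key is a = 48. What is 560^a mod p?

Shared key K = 560^48 mod 569.
560^1 ≡ 560 (mod 569)
560^2 = (560^1)^2 ≡ 560^2 = 313600 ≡ 81 (mod 569)
560^4 = (560^2)^2 ≡ 81^2 = 6561 ≡ 302 (mod 569)
560^8 = (560^4)^2 ≡ 302^2 = 91204 ≡ 164 (mod 569)
560^16 = (560^8)^2 ≡ 164^2 = 26896 ≡ 153 (mod 569)
560^32 = (560^16)^2 ≡ 153^2 = 23409 ≡ 80 (mod 569)
560^48 = 560^32 · 560^16 ≡ 80 · 153 ≡ 291 (mod 569).

291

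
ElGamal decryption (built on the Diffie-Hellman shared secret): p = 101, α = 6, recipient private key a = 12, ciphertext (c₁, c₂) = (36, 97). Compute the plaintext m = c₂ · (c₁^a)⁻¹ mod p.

24

Shared mask s = c₁^a mod p = 36^12 mod 101.
36^1 ≡ 36 (mod 101)
36^2 = (36^1)^2 ≡ 36^2 = 1296 ≡ 84 (mod 101)
36^4 = (36^2)^2 ≡ 84^2 = 7056 ≡ 87 (mod 101)
36^8 = (36^4)^2 ≡ 87^2 = 7569 ≡ 95 (mod 101)
36^12 = 36^8 · 36^4 ≡ 95 · 87 ≡ 84 (mod 101).
So s = 84; s⁻¹ ≡ 95 (mod 101).
m = c₂ · s⁻¹ mod 101 = 97 · 95 mod 101 = 24.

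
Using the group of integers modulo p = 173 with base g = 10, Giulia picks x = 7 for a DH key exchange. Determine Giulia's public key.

Public value = 10^7 mod 173.
10^1 ≡ 10 (mod 173)
10^2 = (10^1)^2 ≡ 10^2 = 100 ≡ 100 (mod 173)
10^4 = (10^2)^2 ≡ 100^2 = 10000 ≡ 139 (mod 173)
10^7 = 10^4 · 10^2 · 10^1 ≡ 139 · 100 · 10 ≡ 81 (mod 173).

81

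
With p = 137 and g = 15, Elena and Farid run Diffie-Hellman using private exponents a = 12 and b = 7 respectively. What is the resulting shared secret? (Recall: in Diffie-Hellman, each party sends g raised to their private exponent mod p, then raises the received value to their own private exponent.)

Elena sends A = g^a mod p = 15^12 mod 137.
15^1 ≡ 15 (mod 137)
15^2 = (15^1)^2 ≡ 15^2 = 225 ≡ 88 (mod 137)
15^4 = (15^2)^2 ≡ 88^2 = 7744 ≡ 72 (mod 137)
15^8 = (15^4)^2 ≡ 72^2 = 5184 ≡ 115 (mod 137)
15^12 = 15^8 · 15^4 ≡ 115 · 72 ≡ 60 (mod 137).
So A = 60. Farid then computes K = A^b mod p = 60^7 mod 137.
60^1 ≡ 60 (mod 137)
60^2 = (60^1)^2 ≡ 60^2 = 3600 ≡ 38 (mod 137)
60^4 = (60^2)^2 ≡ 38^2 = 1444 ≡ 74 (mod 137)
60^7 = 60^4 · 60^2 · 60^1 ≡ 74 · 38 · 60 ≡ 73 (mod 137).

73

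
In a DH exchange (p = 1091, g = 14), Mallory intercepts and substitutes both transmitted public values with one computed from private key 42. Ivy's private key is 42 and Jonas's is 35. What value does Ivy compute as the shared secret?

299

Ivy receives Mallory's public value M = 14^42 mod 1091 instead of the honest one.
14^1 ≡ 14 (mod 1091)
14^2 = (14^1)^2 ≡ 14^2 = 196 ≡ 196 (mod 1091)
14^4 = (14^2)^2 ≡ 196^2 = 38416 ≡ 231 (mod 1091)
14^8 = (14^4)^2 ≡ 231^2 = 53361 ≡ 993 (mod 1091)
14^16 = (14^8)^2 ≡ 993^2 = 986049 ≡ 876 (mod 1091)
14^32 = (14^16)^2 ≡ 876^2 = 767376 ≡ 403 (mod 1091)
14^42 = 14^32 · 14^8 · 14^2 ≡ 403 · 993 · 196 ≡ 912 (mod 1091).
So M = 912. Ivy computes K = M^42 mod 1091.
912^1 ≡ 912 (mod 1091)
912^2 = (912^1)^2 ≡ 912^2 = 831744 ≡ 402 (mod 1091)
912^4 = (912^2)^2 ≡ 402^2 = 161604 ≡ 136 (mod 1091)
912^8 = (912^4)^2 ≡ 136^2 = 18496 ≡ 1040 (mod 1091)
912^16 = (912^8)^2 ≡ 1040^2 = 1081600 ≡ 419 (mod 1091)
912^32 = (912^16)^2 ≡ 419^2 = 175561 ≡ 1001 (mod 1091)
912^42 = 912^32 · 912^8 · 912^2 ≡ 1001 · 1040 · 402 ≡ 299 (mod 1091).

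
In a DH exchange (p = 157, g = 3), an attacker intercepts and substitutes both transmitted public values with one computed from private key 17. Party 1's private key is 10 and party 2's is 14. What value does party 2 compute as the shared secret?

81

Party 2 receives an attacker's public value M = 3^17 mod 157 instead of the honest one.
3^1 ≡ 3 (mod 157)
3^2 = (3^1)^2 ≡ 3^2 = 9 ≡ 9 (mod 157)
3^4 = (3^2)^2 ≡ 9^2 = 81 ≡ 81 (mod 157)
3^8 = (3^4)^2 ≡ 81^2 = 6561 ≡ 124 (mod 157)
3^16 = (3^8)^2 ≡ 124^2 = 15376 ≡ 147 (mod 157)
3^17 = 3^16 · 3^1 ≡ 147 · 3 ≡ 127 (mod 157).
So M = 127. Party 2 computes K = M^14 mod 157.
127^1 ≡ 127 (mod 157)
127^2 = (127^1)^2 ≡ 127^2 = 16129 ≡ 115 (mod 157)
127^4 = (127^2)^2 ≡ 115^2 = 13225 ≡ 37 (mod 157)
127^8 = (127^4)^2 ≡ 37^2 = 1369 ≡ 113 (mod 157)
127^14 = 127^8 · 127^4 · 127^2 ≡ 113 · 37 · 115 ≡ 81 (mod 157).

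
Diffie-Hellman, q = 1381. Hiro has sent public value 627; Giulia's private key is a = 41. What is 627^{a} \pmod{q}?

Shared key K = 627^41 mod 1381.
627^1 ≡ 627 (mod 1381)
627^2 = (627^1)^2 ≡ 627^2 = 393129 ≡ 925 (mod 1381)
627^4 = (627^2)^2 ≡ 925^2 = 855625 ≡ 786 (mod 1381)
627^8 = (627^4)^2 ≡ 786^2 = 617796 ≡ 489 (mod 1381)
627^16 = (627^8)^2 ≡ 489^2 = 239121 ≡ 208 (mod 1381)
627^32 = (627^16)^2 ≡ 208^2 = 43264 ≡ 453 (mod 1381)
627^41 = 627^32 · 627^8 · 627^1 ≡ 453 · 489 · 627 ≡ 1227 (mod 1381).

1227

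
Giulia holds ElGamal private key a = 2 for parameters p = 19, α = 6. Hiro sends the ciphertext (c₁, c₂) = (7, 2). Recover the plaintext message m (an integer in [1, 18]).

14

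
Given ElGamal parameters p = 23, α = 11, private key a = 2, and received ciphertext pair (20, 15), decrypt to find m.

Shared mask s = c₁^a mod p = 20^2 mod 23.
20^1 ≡ 20 (mod 23)
20^2 = (20^1)^2 ≡ 20^2 = 400 ≡ 9 (mod 23)
So s = 9; s⁻¹ ≡ 18 (mod 23).
m = c₂ · s⁻¹ mod 23 = 15 · 18 mod 23 = 17.

17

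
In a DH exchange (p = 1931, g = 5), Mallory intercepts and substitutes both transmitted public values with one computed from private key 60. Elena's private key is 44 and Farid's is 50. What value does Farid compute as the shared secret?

1045

Farid receives Mallory's public value M = 5^60 mod 1931 instead of the honest one.
5^1 ≡ 5 (mod 1931)
5^2 = (5^1)^2 ≡ 5^2 = 25 ≡ 25 (mod 1931)
5^4 = (5^2)^2 ≡ 25^2 = 625 ≡ 625 (mod 1931)
5^8 = (5^4)^2 ≡ 625^2 = 390625 ≡ 563 (mod 1931)
5^16 = (5^8)^2 ≡ 563^2 = 316969 ≡ 285 (mod 1931)
5^32 = (5^16)^2 ≡ 285^2 = 81225 ≡ 123 (mod 1931)
5^60 = 5^32 · 5^16 · 5^8 · 5^4 ≡ 123 · 285 · 563 · 625 ≡ 1155 (mod 1931).
So M = 1155. Farid computes K = M^50 mod 1931.
1155^1 ≡ 1155 (mod 1931)
1155^2 = (1155^1)^2 ≡ 1155^2 = 1334025 ≡ 1635 (mod 1931)
1155^4 = (1155^2)^2 ≡ 1635^2 = 2673225 ≡ 721 (mod 1931)
1155^8 = (1155^4)^2 ≡ 721^2 = 519841 ≡ 402 (mod 1931)
1155^16 = (1155^8)^2 ≡ 402^2 = 161604 ≡ 1331 (mod 1931)
1155^32 = (1155^16)^2 ≡ 1331^2 = 1771561 ≡ 834 (mod 1931)
1155^50 = 1155^32 · 1155^16 · 1155^2 ≡ 834 · 1331 · 1635 ≡ 1045 (mod 1931).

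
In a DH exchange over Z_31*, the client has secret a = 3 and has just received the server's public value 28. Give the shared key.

Shared key K = 28^3 mod 31.
28^1 ≡ 28 (mod 31)
28^2 = (28^1)^2 ≡ 28^2 = 784 ≡ 9 (mod 31)
28^3 = 28^2 · 28^1 ≡ 9 · 28 ≡ 4 (mod 31).

4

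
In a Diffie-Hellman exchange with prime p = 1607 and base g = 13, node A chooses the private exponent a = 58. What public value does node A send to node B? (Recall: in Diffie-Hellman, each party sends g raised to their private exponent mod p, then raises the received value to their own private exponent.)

943

Public value = 13^58 (mod 1607).
13^1 ≡ 13 (mod 1607)
13^2 = (13^1)^2 ≡ 13^2 = 169 ≡ 169 (mod 1607)
13^4 = (13^2)^2 ≡ 169^2 = 28561 ≡ 1242 (mod 1607)
13^8 = (13^4)^2 ≡ 1242^2 = 1542564 ≡ 1451 (mod 1607)
13^16 = (13^8)^2 ≡ 1451^2 = 2105401 ≡ 231 (mod 1607)
13^32 = (13^16)^2 ≡ 231^2 = 53361 ≡ 330 (mod 1607)
13^58 = 13^32 · 13^16 · 13^8 · 13^2 ≡ 330 · 231 · 1451 · 169 ≡ 943 (mod 1607).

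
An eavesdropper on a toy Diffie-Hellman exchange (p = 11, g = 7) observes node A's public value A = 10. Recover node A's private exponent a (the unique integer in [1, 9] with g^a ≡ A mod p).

5

Try successive powers of 7 modulo 11:
7^1 ≡ 7
7^2 ≡ 5
7^3 ≡ 2
7^4 ≡ 3
7^5 ≡ 10
Found: a = 5.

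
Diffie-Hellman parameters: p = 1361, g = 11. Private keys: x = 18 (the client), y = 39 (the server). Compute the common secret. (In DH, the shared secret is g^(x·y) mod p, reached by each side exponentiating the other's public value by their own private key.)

665

The client sends A = g^x mod p = 11^18 mod 1361.
11^1 ≡ 11 (mod 1361)
11^2 = (11^1)^2 ≡ 11^2 = 121 ≡ 121 (mod 1361)
11^4 = (11^2)^2 ≡ 121^2 = 14641 ≡ 1031 (mod 1361)
11^8 = (11^4)^2 ≡ 1031^2 = 1062961 ≡ 20 (mod 1361)
11^16 = (11^8)^2 ≡ 20^2 = 400 ≡ 400 (mod 1361)
11^18 = 11^16 · 11^2 ≡ 400 · 121 ≡ 765 (mod 1361).
So A = 765. The server then computes K = A^y mod p = 765^39 mod 1361.
765^1 ≡ 765 (mod 1361)
765^2 = (765^1)^2 ≡ 765^2 = 585225 ≡ 1356 (mod 1361)
765^4 = (765^2)^2 ≡ 1356^2 = 1838736 ≡ 25 (mod 1361)
765^8 = (765^4)^2 ≡ 25^2 = 625 ≡ 625 (mod 1361)
765^16 = (765^8)^2 ≡ 625^2 = 390625 ≡ 18 (mod 1361)
765^32 = (765^16)^2 ≡ 18^2 = 324 ≡ 324 (mod 1361)
765^39 = 765^32 · 765^4 · 765^2 · 765^1 ≡ 324 · 25 · 1356 · 765 ≡ 665 (mod 1361).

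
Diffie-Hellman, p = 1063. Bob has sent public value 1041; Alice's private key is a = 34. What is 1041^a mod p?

310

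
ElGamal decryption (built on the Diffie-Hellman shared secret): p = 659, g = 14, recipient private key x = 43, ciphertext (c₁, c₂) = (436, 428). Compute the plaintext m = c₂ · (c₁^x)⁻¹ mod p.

209

Shared mask s = c₁^x mod p = 436^43 mod 659.
436^1 ≡ 436 (mod 659)
436^2 = (436^1)^2 ≡ 436^2 = 190096 ≡ 304 (mod 659)
436^4 = (436^2)^2 ≡ 304^2 = 92416 ≡ 156 (mod 659)
436^8 = (436^4)^2 ≡ 156^2 = 24336 ≡ 612 (mod 659)
436^16 = (436^8)^2 ≡ 612^2 = 374544 ≡ 232 (mod 659)
436^32 = (436^16)^2 ≡ 232^2 = 53824 ≡ 445 (mod 659)
436^43 = 436^32 · 436^8 · 436^2 · 436^1 ≡ 445 · 612 · 304 · 436 ≡ 207 (mod 659).
So s = 207; s⁻¹ ≡ 156 (mod 659).
m = c₂ · s⁻¹ mod 659 = 428 · 156 mod 659 = 209.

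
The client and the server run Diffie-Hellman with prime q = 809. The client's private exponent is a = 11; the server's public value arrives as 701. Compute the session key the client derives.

257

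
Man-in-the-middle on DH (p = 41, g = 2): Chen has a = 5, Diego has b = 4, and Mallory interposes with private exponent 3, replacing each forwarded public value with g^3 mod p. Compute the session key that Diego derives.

37

Diego receives Mallory's public value M = 2^3 mod 41 instead of the honest one.
2^1 ≡ 2 (mod 41)
2^2 = (2^1)^2 ≡ 2^2 = 4 ≡ 4 (mod 41)
2^3 = 2^2 · 2^1 ≡ 4 · 2 ≡ 8 (mod 41).
So M = 8. Diego computes K = M^4 mod 41.
8^1 ≡ 8 (mod 41)
8^2 = (8^1)^2 ≡ 8^2 = 64 ≡ 23 (mod 41)
8^4 = (8^2)^2 ≡ 23^2 = 529 ≡ 37 (mod 41)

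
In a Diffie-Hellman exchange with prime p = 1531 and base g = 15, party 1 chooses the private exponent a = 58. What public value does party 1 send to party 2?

Public value = 15^58 (mod 1531).
15^1 ≡ 15 (mod 1531)
15^2 = (15^1)^2 ≡ 15^2 = 225 ≡ 225 (mod 1531)
15^4 = (15^2)^2 ≡ 225^2 = 50625 ≡ 102 (mod 1531)
15^8 = (15^4)^2 ≡ 102^2 = 10404 ≡ 1218 (mod 1531)
15^16 = (15^8)^2 ≡ 1218^2 = 1483524 ≡ 1516 (mod 1531)
15^32 = (15^16)^2 ≡ 1516^2 = 2298256 ≡ 225 (mod 1531)
15^58 = 15^32 · 15^16 · 15^8 · 15^2 ≡ 225 · 1516 · 1218 · 225 ≡ 1218 (mod 1531).

1218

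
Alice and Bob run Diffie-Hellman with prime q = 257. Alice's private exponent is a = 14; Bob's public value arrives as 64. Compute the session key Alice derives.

16

Shared key K = 64^14 mod 257.
64^1 ≡ 64 (mod 257)
64^2 = (64^1)^2 ≡ 64^2 = 4096 ≡ 241 (mod 257)
64^4 = (64^2)^2 ≡ 241^2 = 58081 ≡ 256 (mod 257)
64^8 = (64^4)^2 ≡ 256^2 = 65536 ≡ 1 (mod 257)
64^14 = 64^8 · 64^4 · 64^2 ≡ 1 · 256 · 241 ≡ 16 (mod 257).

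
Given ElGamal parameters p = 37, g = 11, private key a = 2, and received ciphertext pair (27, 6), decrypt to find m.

23

Shared mask s = c₁^a mod p = 27^2 mod 37.
27^1 ≡ 27 (mod 37)
27^2 = (27^1)^2 ≡ 27^2 = 729 ≡ 26 (mod 37)
So s = 26; s⁻¹ ≡ 10 (mod 37).
m = c₂ · s⁻¹ mod 37 = 6 · 10 mod 37 = 23.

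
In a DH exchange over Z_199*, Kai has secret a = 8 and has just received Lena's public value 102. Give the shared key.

Shared key K = 102^8 mod 199.
102^1 ≡ 102 (mod 199)
102^2 = (102^1)^2 ≡ 102^2 = 10404 ≡ 56 (mod 199)
102^4 = (102^2)^2 ≡ 56^2 = 3136 ≡ 151 (mod 199)
102^8 = (102^4)^2 ≡ 151^2 = 22801 ≡ 115 (mod 199)

115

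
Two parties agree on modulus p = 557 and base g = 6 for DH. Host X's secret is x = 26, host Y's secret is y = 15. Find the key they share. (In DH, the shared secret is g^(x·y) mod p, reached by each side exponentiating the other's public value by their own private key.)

28

Host Y sends B = g^y mod p = 6^15 mod 557.
6^1 ≡ 6 (mod 557)
6^2 = (6^1)^2 ≡ 6^2 = 36 ≡ 36 (mod 557)
6^4 = (6^2)^2 ≡ 36^2 = 1296 ≡ 182 (mod 557)
6^8 = (6^4)^2 ≡ 182^2 = 33124 ≡ 261 (mod 557)
6^15 = 6^8 · 6^4 · 6^2 · 6^1 ≡ 261 · 182 · 36 · 6 ≡ 492 (mod 557).
So B = 492. Host X then computes K = B^x mod p = 492^26 mod 557.
492^1 ≡ 492 (mod 557)
492^2 = (492^1)^2 ≡ 492^2 = 242064 ≡ 326 (mod 557)
492^4 = (492^2)^2 ≡ 326^2 = 106276 ≡ 446 (mod 557)
492^8 = (492^4)^2 ≡ 446^2 = 198916 ≡ 67 (mod 557)
492^16 = (492^8)^2 ≡ 67^2 = 4489 ≡ 33 (mod 557)
492^26 = 492^16 · 492^8 · 492^2 ≡ 33 · 67 · 326 ≡ 28 (mod 557).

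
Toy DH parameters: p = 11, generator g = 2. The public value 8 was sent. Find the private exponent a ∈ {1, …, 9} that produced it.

3

Try successive powers of 2 modulo 11:
2^1 ≡ 2
2^2 ≡ 4
2^3 ≡ 8
Found: a = 3.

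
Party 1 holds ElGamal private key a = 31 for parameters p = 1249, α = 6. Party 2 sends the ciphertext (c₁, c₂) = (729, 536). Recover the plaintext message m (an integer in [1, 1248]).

1111

Shared mask s = c₁^a mod p = 729^31 mod 1249.
729^1 ≡ 729 (mod 1249)
729^2 = (729^1)^2 ≡ 729^2 = 531441 ≡ 616 (mod 1249)
729^4 = (729^2)^2 ≡ 616^2 = 379456 ≡ 1009 (mod 1249)
729^8 = (729^4)^2 ≡ 1009^2 = 1018081 ≡ 146 (mod 1249)
729^16 = (729^8)^2 ≡ 146^2 = 21316 ≡ 83 (mod 1249)
729^31 = 729^16 · 729^8 · 729^4 · 729^2 · 729^1 ≡ 83 · 146 · 1009 · 616 · 729 ≡ 1046 (mod 1249).
So s = 1046; s⁻¹ ≡ 806 (mod 1249).
m = c₂ · s⁻¹ mod 1249 = 536 · 806 mod 1249 = 1111.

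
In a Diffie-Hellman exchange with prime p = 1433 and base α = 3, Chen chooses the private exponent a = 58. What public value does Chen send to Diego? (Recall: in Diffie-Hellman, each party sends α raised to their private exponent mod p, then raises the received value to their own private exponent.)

Public value = 3^{58} \pmod{1433}.
3^1 ≡ 3 (mod 1433)
3^2 = (3^1)^2 ≡ 3^2 = 9 ≡ 9 (mod 1433)
3^4 = (3^2)^2 ≡ 9^2 = 81 ≡ 81 (mod 1433)
3^8 = (3^4)^2 ≡ 81^2 = 6561 ≡ 829 (mod 1433)
3^16 = (3^8)^2 ≡ 829^2 = 687241 ≡ 834 (mod 1433)
3^32 = (3^16)^2 ≡ 834^2 = 695556 ≡ 551 (mod 1433)
3^58 = 3^32 · 3^16 · 3^8 · 3^2 ≡ 551 · 834 · 829 · 9 ≡ 271 (mod 1433).

271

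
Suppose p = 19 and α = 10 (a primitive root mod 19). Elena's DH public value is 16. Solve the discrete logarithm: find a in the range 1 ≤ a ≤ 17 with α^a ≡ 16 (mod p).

Try successive powers of 10 modulo 19:
10^1 ≡ 10
10^2 ≡ 5
10^3 ≡ 12
10^4 ≡ 6
10^5 ≡ 3
10^6 ≡ 11
10^7 ≡ 15
10^8 ≡ 17
10^9 ≡ 18
10^10 ≡ 9
10^11 ≡ 14
10^12 ≡ 7
10^13 ≡ 13
10^14 ≡ 16
Found: a = 14.

14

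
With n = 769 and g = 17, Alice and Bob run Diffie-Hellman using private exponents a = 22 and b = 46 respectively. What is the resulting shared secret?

392

Bob sends B = g^b mod n = 17^46 mod 769.
17^1 ≡ 17 (mod 769)
17^2 = (17^1)^2 ≡ 17^2 = 289 ≡ 289 (mod 769)
17^4 = (17^2)^2 ≡ 289^2 = 83521 ≡ 469 (mod 769)
17^8 = (17^4)^2 ≡ 469^2 = 219961 ≡ 27 (mod 769)
17^16 = (17^8)^2 ≡ 27^2 = 729 ≡ 729 (mod 769)
17^32 = (17^16)^2 ≡ 729^2 = 531441 ≡ 62 (mod 769)
17^46 = 17^32 · 17^8 · 17^4 · 17^2 ≡ 62 · 27 · 469 · 289 ≡ 646 (mod 769).
So B = 646. Alice then computes K = B^a mod n = 646^22 mod 769.
646^1 ≡ 646 (mod 769)
646^2 = (646^1)^2 ≡ 646^2 = 417316 ≡ 518 (mod 769)
646^4 = (646^2)^2 ≡ 518^2 = 268324 ≡ 712 (mod 769)
646^8 = (646^4)^2 ≡ 712^2 = 506944 ≡ 173 (mod 769)
646^16 = (646^8)^2 ≡ 173^2 = 29929 ≡ 707 (mod 769)
646^22 = 646^16 · 646^4 · 646^2 ≡ 707 · 712 · 518 ≡ 392 (mod 769).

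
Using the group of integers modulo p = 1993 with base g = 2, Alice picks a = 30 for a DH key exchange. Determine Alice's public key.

1116

Public value = 2^30 (mod 1993).
2^1 ≡ 2 (mod 1993)
2^2 = (2^1)^2 ≡ 2^2 = 4 ≡ 4 (mod 1993)
2^4 = (2^2)^2 ≡ 4^2 = 16 ≡ 16 (mod 1993)
2^8 = (2^4)^2 ≡ 16^2 = 256 ≡ 256 (mod 1993)
2^16 = (2^8)^2 ≡ 256^2 = 65536 ≡ 1760 (mod 1993)
2^30 = 2^16 · 2^8 · 2^4 · 2^2 ≡ 1760 · 256 · 16 · 4 ≡ 1116 (mod 1993).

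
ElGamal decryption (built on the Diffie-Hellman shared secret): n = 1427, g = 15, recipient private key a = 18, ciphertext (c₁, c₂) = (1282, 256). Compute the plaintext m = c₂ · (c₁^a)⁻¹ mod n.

652

Shared mask s = c₁^a mod n = 1282^18 mod 1427.
1282^1 ≡ 1282 (mod 1427)
1282^2 = (1282^1)^2 ≡ 1282^2 = 1643524 ≡ 1047 (mod 1427)
1282^4 = (1282^2)^2 ≡ 1047^2 = 1096209 ≡ 273 (mod 1427)
1282^8 = (1282^4)^2 ≡ 273^2 = 74529 ≡ 325 (mod 1427)
1282^16 = (1282^8)^2 ≡ 325^2 = 105625 ≡ 27 (mod 1427)
1282^18 = 1282^16 · 1282^2 ≡ 27 · 1047 ≡ 1156 (mod 1427).
So s = 1156; s⁻¹ ≡ 337 (mod 1427).
m = c₂ · s⁻¹ mod 1427 = 256 · 337 mod 1427 = 652.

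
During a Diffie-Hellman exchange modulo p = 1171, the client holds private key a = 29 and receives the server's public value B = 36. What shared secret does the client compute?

553

Shared key K = 36^29 mod 1171.
36^1 ≡ 36 (mod 1171)
36^2 = (36^1)^2 ≡ 36^2 = 1296 ≡ 125 (mod 1171)
36^4 = (36^2)^2 ≡ 125^2 = 15625 ≡ 402 (mod 1171)
36^8 = (36^4)^2 ≡ 402^2 = 161604 ≡ 6 (mod 1171)
36^16 = (36^8)^2 ≡ 6^2 = 36 ≡ 36 (mod 1171)
36^29 = 36^16 · 36^8 · 36^4 · 36^1 ≡ 36 · 6 · 402 · 36 ≡ 553 (mod 1171).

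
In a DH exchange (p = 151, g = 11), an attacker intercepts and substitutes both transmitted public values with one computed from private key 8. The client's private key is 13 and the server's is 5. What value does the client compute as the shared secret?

47

The client receives an attacker's public value M = 11^8 mod 151 instead of the honest one.
11^1 ≡ 11 (mod 151)
11^2 = (11^1)^2 ≡ 11^2 = 121 ≡ 121 (mod 151)
11^4 = (11^2)^2 ≡ 121^2 = 14641 ≡ 145 (mod 151)
11^8 = (11^4)^2 ≡ 145^2 = 21025 ≡ 36 (mod 151)
So M = 36. The client computes K = M^13 mod 151.
36^1 ≡ 36 (mod 151)
36^2 = (36^1)^2 ≡ 36^2 = 1296 ≡ 88 (mod 151)
36^4 = (36^2)^2 ≡ 88^2 = 7744 ≡ 43 (mod 151)
36^8 = (36^4)^2 ≡ 43^2 = 1849 ≡ 37 (mod 151)
36^13 = 36^8 · 36^4 · 36^1 ≡ 37 · 43 · 36 ≡ 47 (mod 151).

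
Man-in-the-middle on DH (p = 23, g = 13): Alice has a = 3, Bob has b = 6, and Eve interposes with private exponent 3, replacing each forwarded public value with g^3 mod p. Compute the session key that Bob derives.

Bob receives Eve's public value M = 13^3 mod 23 instead of the honest one.
13^1 ≡ 13 (mod 23)
13^2 = (13^1)^2 ≡ 13^2 = 169 ≡ 8 (mod 23)
13^3 = 13^2 · 13^1 ≡ 8 · 13 ≡ 12 (mod 23).
So M = 12. Bob computes K = M^6 mod 23.
12^1 ≡ 12 (mod 23)
12^2 = (12^1)^2 ≡ 12^2 = 144 ≡ 6 (mod 23)
12^4 = (12^2)^2 ≡ 6^2 = 36 ≡ 13 (mod 23)
12^6 = 12^4 · 12^2 ≡ 13 · 6 ≡ 9 (mod 23).

9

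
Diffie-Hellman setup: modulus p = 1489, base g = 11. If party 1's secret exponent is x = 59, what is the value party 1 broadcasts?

8

Public value = 11^59 (mod 1489).
11^1 ≡ 11 (mod 1489)
11^2 = (11^1)^2 ≡ 11^2 = 121 ≡ 121 (mod 1489)
11^4 = (11^2)^2 ≡ 121^2 = 14641 ≡ 1240 (mod 1489)
11^8 = (11^4)^2 ≡ 1240^2 = 1537600 ≡ 952 (mod 1489)
11^16 = (11^8)^2 ≡ 952^2 = 906304 ≡ 992 (mod 1489)
11^32 = (11^16)^2 ≡ 992^2 = 984064 ≡ 1324 (mod 1489)
11^59 = 11^32 · 11^16 · 11^8 · 11^2 · 11^1 ≡ 1324 · 992 · 952 · 121 · 11 ≡ 8 (mod 1489).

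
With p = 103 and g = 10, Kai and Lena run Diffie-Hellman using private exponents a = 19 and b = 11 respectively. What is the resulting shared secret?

90

Lena sends B = g^b mod p = 10^11 mod 103.
10^1 ≡ 10 (mod 103)
10^2 = (10^1)^2 ≡ 10^2 = 100 ≡ 100 (mod 103)
10^4 = (10^2)^2 ≡ 100^2 = 10000 ≡ 9 (mod 103)
10^8 = (10^4)^2 ≡ 9^2 = 81 ≡ 81 (mod 103)
10^11 = 10^8 · 10^2 · 10^1 ≡ 81 · 100 · 10 ≡ 42 (mod 103).
So B = 42. Kai then computes K = B^a mod p = 42^19 mod 103.
42^1 ≡ 42 (mod 103)
42^2 = (42^1)^2 ≡ 42^2 = 1764 ≡ 13 (mod 103)
42^4 = (42^2)^2 ≡ 13^2 = 169 ≡ 66 (mod 103)
42^8 = (42^4)^2 ≡ 66^2 = 4356 ≡ 30 (mod 103)
42^16 = (42^8)^2 ≡ 30^2 = 900 ≡ 76 (mod 103)
42^19 = 42^16 · 42^2 · 42^1 ≡ 76 · 13 · 42 ≡ 90 (mod 103).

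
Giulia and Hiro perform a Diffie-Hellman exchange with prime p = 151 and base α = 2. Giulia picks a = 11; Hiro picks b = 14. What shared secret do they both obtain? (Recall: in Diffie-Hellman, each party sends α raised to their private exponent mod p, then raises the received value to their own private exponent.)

16

Hiro sends B = α^b mod p = 2^14 mod 151.
2^1 ≡ 2 (mod 151)
2^2 = (2^1)^2 ≡ 2^2 = 4 ≡ 4 (mod 151)
2^4 = (2^2)^2 ≡ 4^2 = 16 ≡ 16 (mod 151)
2^8 = (2^4)^2 ≡ 16^2 = 256 ≡ 105 (mod 151)
2^14 = 2^8 · 2^4 · 2^2 ≡ 105 · 16 · 4 ≡ 76 (mod 151).
So B = 76. Giulia then computes K = B^a mod p = 76^11 mod 151.
76^1 ≡ 76 (mod 151)
76^2 = (76^1)^2 ≡ 76^2 = 5776 ≡ 38 (mod 151)
76^4 = (76^2)^2 ≡ 38^2 = 1444 ≡ 85 (mod 151)
76^8 = (76^4)^2 ≡ 85^2 = 7225 ≡ 128 (mod 151)
76^11 = 76^8 · 76^2 · 76^1 ≡ 128 · 38 · 76 ≡ 16 (mod 151).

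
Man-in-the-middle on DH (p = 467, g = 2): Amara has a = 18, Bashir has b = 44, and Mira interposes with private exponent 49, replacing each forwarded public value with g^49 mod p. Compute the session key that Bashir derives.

Bashir receives Mira's public value M = 2^49 mod 467 instead of the honest one.
2^1 ≡ 2 (mod 467)
2^2 = (2^1)^2 ≡ 2^2 = 4 ≡ 4 (mod 467)
2^4 = (2^2)^2 ≡ 4^2 = 16 ≡ 16 (mod 467)
2^8 = (2^4)^2 ≡ 16^2 = 256 ≡ 256 (mod 467)
2^16 = (2^8)^2 ≡ 256^2 = 65536 ≡ 156 (mod 467)
2^32 = (2^16)^2 ≡ 156^2 = 24336 ≡ 52 (mod 467)
2^49 = 2^32 · 2^16 · 2^1 ≡ 52 · 156 · 2 ≡ 346 (mod 467).
So M = 346. Bashir computes K = M^44 mod 467.
346^1 ≡ 346 (mod 467)
346^2 = (346^1)^2 ≡ 346^2 = 119716 ≡ 164 (mod 467)
346^4 = (346^2)^2 ≡ 164^2 = 26896 ≡ 277 (mod 467)
346^8 = (346^4)^2 ≡ 277^2 = 76729 ≡ 141 (mod 467)
346^16 = (346^8)^2 ≡ 141^2 = 19881 ≡ 267 (mod 467)
346^32 = (346^16)^2 ≡ 267^2 = 71289 ≡ 305 (mod 467)
346^44 = 346^32 · 346^8 · 346^4 ≡ 305 · 141 · 277 ≡ 149 (mod 467).

149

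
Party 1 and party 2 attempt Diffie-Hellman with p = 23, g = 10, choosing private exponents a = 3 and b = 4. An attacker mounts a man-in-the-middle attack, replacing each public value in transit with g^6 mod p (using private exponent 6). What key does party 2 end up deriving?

8

Party 2 receives an attacker's public value M = 10^6 mod 23 instead of the honest one.
10^1 ≡ 10 (mod 23)
10^2 = (10^1)^2 ≡ 10^2 = 100 ≡ 8 (mod 23)
10^4 = (10^2)^2 ≡ 8^2 = 64 ≡ 18 (mod 23)
10^6 = 10^4 · 10^2 ≡ 18 · 8 ≡ 6 (mod 23).
So M = 6. Party 2 computes K = M^4 mod 23.
6^1 ≡ 6 (mod 23)
6^2 = (6^1)^2 ≡ 6^2 = 36 ≡ 13 (mod 23)
6^4 = (6^2)^2 ≡ 13^2 = 169 ≡ 8 (mod 23)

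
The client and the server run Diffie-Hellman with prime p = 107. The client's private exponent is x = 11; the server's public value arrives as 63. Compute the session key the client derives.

54

Shared key K = 63^11 mod 107.
63^1 ≡ 63 (mod 107)
63^2 = (63^1)^2 ≡ 63^2 = 3969 ≡ 10 (mod 107)
63^4 = (63^2)^2 ≡ 10^2 = 100 ≡ 100 (mod 107)
63^8 = (63^4)^2 ≡ 100^2 = 10000 ≡ 49 (mod 107)
63^11 = 63^8 · 63^2 · 63^1 ≡ 49 · 10 · 63 ≡ 54 (mod 107).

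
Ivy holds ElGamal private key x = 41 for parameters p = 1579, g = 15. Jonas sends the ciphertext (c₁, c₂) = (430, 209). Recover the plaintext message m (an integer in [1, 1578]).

467

Shared mask s = c₁^x mod p = 430^41 mod 1579.
430^1 ≡ 430 (mod 1579)
430^2 = (430^1)^2 ≡ 430^2 = 184900 ≡ 157 (mod 1579)
430^4 = (430^2)^2 ≡ 157^2 = 24649 ≡ 964 (mod 1579)
430^8 = (430^4)^2 ≡ 964^2 = 929296 ≡ 844 (mod 1579)
430^16 = (430^8)^2 ≡ 844^2 = 712336 ≡ 207 (mod 1579)
430^32 = (430^16)^2 ≡ 207^2 = 42849 ≡ 216 (mod 1579)
430^41 = 430^32 · 430^8 · 430^1 ≡ 216 · 844 · 430 ≡ 1265 (mod 1579).
So s = 1265; s⁻¹ ≡ 176 (mod 1579).
m = c₂ · s⁻¹ mod 1579 = 209 · 176 mod 1579 = 467.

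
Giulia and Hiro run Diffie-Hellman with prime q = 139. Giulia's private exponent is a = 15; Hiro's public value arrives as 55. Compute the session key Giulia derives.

Shared key K = 55^15 mod 139.
55^1 ≡ 55 (mod 139)
55^2 = (55^1)^2 ≡ 55^2 = 3025 ≡ 106 (mod 139)
55^4 = (55^2)^2 ≡ 106^2 = 11236 ≡ 116 (mod 139)
55^8 = (55^4)^2 ≡ 116^2 = 13456 ≡ 112 (mod 139)
55^15 = 55^8 · 55^4 · 55^2 · 55^1 ≡ 112 · 116 · 106 · 55 ≡ 36 (mod 139).

36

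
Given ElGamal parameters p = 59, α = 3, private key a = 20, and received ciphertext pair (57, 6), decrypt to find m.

Shared mask s = c₁^a mod p = 57^20 mod 59.
57^1 ≡ 57 (mod 59)
57^2 = (57^1)^2 ≡ 57^2 = 3249 ≡ 4 (mod 59)
57^4 = (57^2)^2 ≡ 4^2 = 16 ≡ 16 (mod 59)
57^8 = (57^4)^2 ≡ 16^2 = 256 ≡ 20 (mod 59)
57^16 = (57^8)^2 ≡ 20^2 = 400 ≡ 46 (mod 59)
57^20 = 57^16 · 57^4 ≡ 46 · 16 ≡ 28 (mod 59).
So s = 28; s⁻¹ ≡ 19 (mod 59).
m = c₂ · s⁻¹ mod 59 = 6 · 19 mod 59 = 55.

55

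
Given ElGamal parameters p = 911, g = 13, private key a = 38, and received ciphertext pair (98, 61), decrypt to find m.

207

Shared mask s = c₁^a mod p = 98^38 mod 911.
98^1 ≡ 98 (mod 911)
98^2 = (98^1)^2 ≡ 98^2 = 9604 ≡ 494 (mod 911)
98^4 = (98^2)^2 ≡ 494^2 = 244036 ≡ 799 (mod 911)
98^8 = (98^4)^2 ≡ 799^2 = 638401 ≡ 701 (mod 911)
98^16 = (98^8)^2 ≡ 701^2 = 491401 ≡ 372 (mod 911)
98^32 = (98^16)^2 ≡ 372^2 = 138384 ≡ 823 (mod 911)
98^38 = 98^32 · 98^4 · 98^2 ≡ 823 · 799 · 494 ≡ 480 (mod 911).
So s = 480; s⁻¹ ≡ 93 (mod 911).
m = c₂ · s⁻¹ mod 911 = 61 · 93 mod 911 = 207.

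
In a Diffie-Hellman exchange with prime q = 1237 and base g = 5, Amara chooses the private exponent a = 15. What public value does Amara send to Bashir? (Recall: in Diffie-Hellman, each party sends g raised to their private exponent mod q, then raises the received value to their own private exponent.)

Public value = 5^15 (mod 1237).
5^1 ≡ 5 (mod 1237)
5^2 = (5^1)^2 ≡ 5^2 = 25 ≡ 25 (mod 1237)
5^4 = (5^2)^2 ≡ 25^2 = 625 ≡ 625 (mod 1237)
5^8 = (5^4)^2 ≡ 625^2 = 390625 ≡ 970 (mod 1237)
5^15 = 5^8 · 5^4 · 5^2 · 5^1 ≡ 970 · 625 · 25 · 5 ≡ 156 (mod 1237).

156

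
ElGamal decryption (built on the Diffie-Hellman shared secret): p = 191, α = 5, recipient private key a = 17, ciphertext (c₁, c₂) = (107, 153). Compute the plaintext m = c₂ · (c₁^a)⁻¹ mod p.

36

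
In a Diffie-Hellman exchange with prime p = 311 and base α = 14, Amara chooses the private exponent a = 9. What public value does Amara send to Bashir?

10

Public value = 14^9 (mod 311).
14^1 ≡ 14 (mod 311)
14^2 = (14^1)^2 ≡ 14^2 = 196 ≡ 196 (mod 311)
14^4 = (14^2)^2 ≡ 196^2 = 38416 ≡ 163 (mod 311)
14^8 = (14^4)^2 ≡ 163^2 = 26569 ≡ 134 (mod 311)
14^9 = 14^8 · 14^1 ≡ 134 · 14 ≡ 10 (mod 311).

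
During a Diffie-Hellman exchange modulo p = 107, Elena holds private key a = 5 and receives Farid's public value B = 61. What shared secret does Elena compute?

Shared key K = 61^5 mod 107.
61^1 ≡ 61 (mod 107)
61^2 = (61^1)^2 ≡ 61^2 = 3721 ≡ 83 (mod 107)
61^4 = (61^2)^2 ≡ 83^2 = 6889 ≡ 41 (mod 107)
61^5 = 61^4 · 61^1 ≡ 41 · 61 ≡ 40 (mod 107).

40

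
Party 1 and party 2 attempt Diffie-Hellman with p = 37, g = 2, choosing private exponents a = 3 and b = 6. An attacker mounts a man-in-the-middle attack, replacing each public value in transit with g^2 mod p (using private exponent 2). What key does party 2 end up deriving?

Party 2 receives an attacker's public value M = 2^2 mod 37 instead of the honest one.
2^1 ≡ 2 (mod 37)
2^2 = (2^1)^2 ≡ 2^2 = 4 ≡ 4 (mod 37)
So M = 4. Party 2 computes K = M^6 mod 37.
4^1 ≡ 4 (mod 37)
4^2 = (4^1)^2 ≡ 4^2 = 16 ≡ 16 (mod 37)
4^4 = (4^2)^2 ≡ 16^2 = 256 ≡ 34 (mod 37)
4^6 = 4^4 · 4^2 ≡ 34 · 16 ≡ 26 (mod 37).

26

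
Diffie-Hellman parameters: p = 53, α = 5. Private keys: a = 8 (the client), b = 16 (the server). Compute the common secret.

The server sends B = α^b mod p = 5^16 mod 53.
5^1 ≡ 5 (mod 53)
5^2 = (5^1)^2 ≡ 5^2 = 25 ≡ 25 (mod 53)
5^4 = (5^2)^2 ≡ 25^2 = 625 ≡ 42 (mod 53)
5^8 = (5^4)^2 ≡ 42^2 = 1764 ≡ 15 (mod 53)
5^16 = (5^8)^2 ≡ 15^2 = 225 ≡ 13 (mod 53)
So B = 13. The client then computes K = B^a mod p = 13^8 mod 53.
13^1 ≡ 13 (mod 53)
13^2 = (13^1)^2 ≡ 13^2 = 169 ≡ 10 (mod 53)
13^4 = (13^2)^2 ≡ 10^2 = 100 ≡ 47 (mod 53)
13^8 = (13^4)^2 ≡ 47^2 = 2209 ≡ 36 (mod 53)

36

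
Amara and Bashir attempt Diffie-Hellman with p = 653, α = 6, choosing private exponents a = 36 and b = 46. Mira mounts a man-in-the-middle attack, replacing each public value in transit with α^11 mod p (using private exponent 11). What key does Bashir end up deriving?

577

Bashir receives Mira's public value M = 6^11 mod 653 instead of the honest one.
6^1 ≡ 6 (mod 653)
6^2 = (6^1)^2 ≡ 6^2 = 36 ≡ 36 (mod 653)
6^4 = (6^2)^2 ≡ 36^2 = 1296 ≡ 643 (mod 653)
6^8 = (6^4)^2 ≡ 643^2 = 413449 ≡ 100 (mod 653)
6^11 = 6^8 · 6^2 · 6^1 ≡ 100 · 36 · 6 ≡ 51 (mod 653).
So M = 51. Bashir computes K = M^46 mod 653.
51^1 ≡ 51 (mod 653)
51^2 = (51^1)^2 ≡ 51^2 = 2601 ≡ 642 (mod 653)
51^4 = (51^2)^2 ≡ 642^2 = 412164 ≡ 121 (mod 653)
51^8 = (51^4)^2 ≡ 121^2 = 14641 ≡ 275 (mod 653)
51^16 = (51^8)^2 ≡ 275^2 = 75625 ≡ 530 (mod 653)
51^32 = (51^16)^2 ≡ 530^2 = 280900 ≡ 110 (mod 653)
51^46 = 51^32 · 51^8 · 51^4 · 51^2 ≡ 110 · 275 · 121 · 642 ≡ 577 (mod 653).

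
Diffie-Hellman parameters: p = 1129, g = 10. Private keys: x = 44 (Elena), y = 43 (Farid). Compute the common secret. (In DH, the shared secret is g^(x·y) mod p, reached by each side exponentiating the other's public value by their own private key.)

720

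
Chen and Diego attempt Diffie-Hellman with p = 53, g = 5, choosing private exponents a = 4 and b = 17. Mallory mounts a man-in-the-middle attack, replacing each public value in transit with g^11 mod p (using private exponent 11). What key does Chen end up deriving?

46

Chen receives Mallory's public value M = 5^11 mod 53 instead of the honest one.
5^1 ≡ 5 (mod 53)
5^2 = (5^1)^2 ≡ 5^2 = 25 ≡ 25 (mod 53)
5^4 = (5^2)^2 ≡ 25^2 = 625 ≡ 42 (mod 53)
5^8 = (5^4)^2 ≡ 42^2 = 1764 ≡ 15 (mod 53)
5^11 = 5^8 · 5^2 · 5^1 ≡ 15 · 25 · 5 ≡ 20 (mod 53).
So M = 20. Chen computes K = M^4 mod 53.
20^1 ≡ 20 (mod 53)
20^2 = (20^1)^2 ≡ 20^2 = 400 ≡ 29 (mod 53)
20^4 = (20^2)^2 ≡ 29^2 = 841 ≡ 46 (mod 53)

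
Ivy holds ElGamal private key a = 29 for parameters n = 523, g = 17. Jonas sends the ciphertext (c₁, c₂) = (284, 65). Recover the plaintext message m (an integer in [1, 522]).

Shared mask s = c₁^a mod n = 284^29 mod 523.
284^1 ≡ 284 (mod 523)
284^2 = (284^1)^2 ≡ 284^2 = 80656 ≡ 114 (mod 523)
284^4 = (284^2)^2 ≡ 114^2 = 12996 ≡ 444 (mod 523)
284^8 = (284^4)^2 ≡ 444^2 = 197136 ≡ 488 (mod 523)
284^16 = (284^8)^2 ≡ 488^2 = 238144 ≡ 179 (mod 523)
284^29 = 284^16 · 284^8 · 284^4 · 284^1 ≡ 179 · 488 · 444 · 284 ≡ 60 (mod 523).
So s = 60; s⁻¹ ≡ 462 (mod 523).
m = c₂ · s⁻¹ mod 523 = 65 · 462 mod 523 = 219.

219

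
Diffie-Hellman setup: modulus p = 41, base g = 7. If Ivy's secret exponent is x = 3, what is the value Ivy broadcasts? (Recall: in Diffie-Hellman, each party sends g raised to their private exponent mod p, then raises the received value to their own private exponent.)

15

Public value = 7^3 mod 41.
7^1 ≡ 7 (mod 41)
7^2 = (7^1)^2 ≡ 7^2 = 49 ≡ 8 (mod 41)
7^3 = 7^2 · 7^1 ≡ 8 · 7 ≡ 15 (mod 41).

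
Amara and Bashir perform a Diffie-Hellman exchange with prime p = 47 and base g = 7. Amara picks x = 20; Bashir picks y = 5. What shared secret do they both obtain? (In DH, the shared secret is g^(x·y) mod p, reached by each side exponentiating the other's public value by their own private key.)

Bashir sends B = g^y mod p = 7^5 mod 47.
7^1 ≡ 7 (mod 47)
7^2 = (7^1)^2 ≡ 7^2 = 49 ≡ 2 (mod 47)
7^4 = (7^2)^2 ≡ 2^2 = 4 ≡ 4 (mod 47)
7^5 = 7^4 · 7^1 ≡ 4 · 7 ≡ 28 (mod 47).
So B = 28. Amara then computes K = B^x mod p = 28^20 mod 47.
28^1 ≡ 28 (mod 47)
28^2 = (28^1)^2 ≡ 28^2 = 784 ≡ 32 (mod 47)
28^4 = (28^2)^2 ≡ 32^2 = 1024 ≡ 37 (mod 47)
28^8 = (28^4)^2 ≡ 37^2 = 1369 ≡ 6 (mod 47)
28^16 = (28^8)^2 ≡ 6^2 = 36 ≡ 36 (mod 47)
28^20 = 28^16 · 28^4 ≡ 36 · 37 ≡ 16 (mod 47).

16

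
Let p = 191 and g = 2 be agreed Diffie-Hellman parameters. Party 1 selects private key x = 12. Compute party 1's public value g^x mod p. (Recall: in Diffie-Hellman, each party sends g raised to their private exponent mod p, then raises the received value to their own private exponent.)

85

Public value = 2^12 mod 191.
2^1 ≡ 2 (mod 191)
2^2 = (2^1)^2 ≡ 2^2 = 4 ≡ 4 (mod 191)
2^4 = (2^2)^2 ≡ 4^2 = 16 ≡ 16 (mod 191)
2^8 = (2^4)^2 ≡ 16^2 = 256 ≡ 65 (mod 191)
2^12 = 2^8 · 2^4 ≡ 65 · 16 ≡ 85 (mod 191).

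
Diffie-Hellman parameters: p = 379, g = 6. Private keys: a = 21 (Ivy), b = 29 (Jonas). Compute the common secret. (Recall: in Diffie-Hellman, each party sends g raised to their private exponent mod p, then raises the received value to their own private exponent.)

Ivy sends A = g^a mod p = 6^21 mod 379.
6^1 ≡ 6 (mod 379)
6^2 = (6^1)^2 ≡ 6^2 = 36 ≡ 36 (mod 379)
6^4 = (6^2)^2 ≡ 36^2 = 1296 ≡ 159 (mod 379)
6^8 = (6^4)^2 ≡ 159^2 = 25281 ≡ 267 (mod 379)
6^16 = (6^8)^2 ≡ 267^2 = 71289 ≡ 37 (mod 379)
6^21 = 6^16 · 6^4 · 6^1 ≡ 37 · 159 · 6 ≡ 51 (mod 379).
So A = 51. Jonas then computes K = A^b mod p = 51^29 mod 379.
51^1 ≡ 51 (mod 379)
51^2 = (51^1)^2 ≡ 51^2 = 2601 ≡ 327 (mod 379)
51^4 = (51^2)^2 ≡ 327^2 = 106929 ≡ 51 (mod 379)
51^8 = (51^4)^2 ≡ 51^2 = 2601 ≡ 327 (mod 379)
51^16 = (51^8)^2 ≡ 327^2 = 106929 ≡ 51 (mod 379)
51^29 = 51^16 · 51^8 · 51^4 · 51^1 ≡ 51 · 327 · 51 · 51 ≡ 327 (mod 379).

327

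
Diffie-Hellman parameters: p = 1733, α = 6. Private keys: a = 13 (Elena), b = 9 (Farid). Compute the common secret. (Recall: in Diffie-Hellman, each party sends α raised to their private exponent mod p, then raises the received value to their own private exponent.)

335

Elena sends A = α^a mod p = 6^13 mod 1733.
6^1 ≡ 6 (mod 1733)
6^2 = (6^1)^2 ≡ 6^2 = 36 ≡ 36 (mod 1733)
6^4 = (6^2)^2 ≡ 36^2 = 1296 ≡ 1296 (mod 1733)
6^8 = (6^4)^2 ≡ 1296^2 = 1679616 ≡ 339 (mod 1733)
6^13 = 6^8 · 6^4 · 6^1 ≡ 339 · 1296 · 6 ≡ 171 (mod 1733).
So A = 171. Farid then computes K = A^b mod p = 171^9 mod 1733.
171^1 ≡ 171 (mod 1733)
171^2 = (171^1)^2 ≡ 171^2 = 29241 ≡ 1513 (mod 1733)
171^4 = (171^2)^2 ≡ 1513^2 = 2289169 ≡ 1609 (mod 1733)
171^8 = (171^4)^2 ≡ 1609^2 = 2588881 ≡ 1512 (mod 1733)
171^9 = 171^8 · 171^1 ≡ 1512 · 171 ≡ 335 (mod 1733).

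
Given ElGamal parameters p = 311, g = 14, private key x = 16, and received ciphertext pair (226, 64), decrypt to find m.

13

Shared mask s = c₁^x mod p = 226^16 mod 311.
226^1 ≡ 226 (mod 311)
226^2 = (226^1)^2 ≡ 226^2 = 51076 ≡ 72 (mod 311)
226^4 = (226^2)^2 ≡ 72^2 = 5184 ≡ 208 (mod 311)
226^8 = (226^4)^2 ≡ 208^2 = 43264 ≡ 35 (mod 311)
226^16 = (226^8)^2 ≡ 35^2 = 1225 ≡ 292 (mod 311)
So s = 292; s⁻¹ ≡ 180 (mod 311).
m = c₂ · s⁻¹ mod 311 = 64 · 180 mod 311 = 13.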